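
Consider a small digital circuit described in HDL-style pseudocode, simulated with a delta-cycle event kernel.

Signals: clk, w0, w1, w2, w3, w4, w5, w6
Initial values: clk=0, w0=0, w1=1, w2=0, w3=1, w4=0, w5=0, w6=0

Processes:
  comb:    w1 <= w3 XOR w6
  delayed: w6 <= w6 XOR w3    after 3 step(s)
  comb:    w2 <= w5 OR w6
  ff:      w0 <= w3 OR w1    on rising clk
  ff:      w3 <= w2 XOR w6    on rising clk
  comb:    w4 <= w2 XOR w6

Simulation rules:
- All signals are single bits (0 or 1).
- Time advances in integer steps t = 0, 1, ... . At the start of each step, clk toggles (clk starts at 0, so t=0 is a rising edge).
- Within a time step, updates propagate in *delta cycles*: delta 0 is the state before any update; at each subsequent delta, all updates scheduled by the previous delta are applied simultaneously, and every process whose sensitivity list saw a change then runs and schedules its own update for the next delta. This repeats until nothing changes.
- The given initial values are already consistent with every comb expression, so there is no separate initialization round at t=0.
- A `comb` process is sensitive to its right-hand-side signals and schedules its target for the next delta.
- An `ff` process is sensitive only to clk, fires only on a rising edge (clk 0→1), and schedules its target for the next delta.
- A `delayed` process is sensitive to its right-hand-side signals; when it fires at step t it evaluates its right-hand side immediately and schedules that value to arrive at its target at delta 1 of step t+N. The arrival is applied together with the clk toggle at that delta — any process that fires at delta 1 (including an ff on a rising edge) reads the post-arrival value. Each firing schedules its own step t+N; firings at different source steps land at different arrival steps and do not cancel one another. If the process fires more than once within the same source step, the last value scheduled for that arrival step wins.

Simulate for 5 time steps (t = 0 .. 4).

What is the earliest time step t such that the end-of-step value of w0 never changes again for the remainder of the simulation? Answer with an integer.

2

t0.Δ0 w2=0 clk=0 w0=0 w1=1 w4=0 w3=1 w5=0 w6=0
t0.Δ1 w2=0 clk=1 w0=0 w1=1 w4=0 w3=1 w5=0 w6=0
t0.Δ2 w2=0 clk=1 w0=1 w1=1 w4=0 w3=0 w5=0 w6=0
t0.Δ3 w2=0 clk=1 w0=1 w1=0 w4=0 w3=0 w5=0 w6=0
t1.Δ0 w2=0 clk=1 w0=1 w1=0 w4=0 w3=0 w5=0 w6=0
t1.Δ1 w2=0 clk=0 w0=1 w1=0 w4=0 w3=0 w5=0 w6=0
t2.Δ0 w2=0 clk=0 w0=1 w1=0 w4=0 w3=0 w5=0 w6=0
t2.Δ1 w2=0 clk=1 w0=1 w1=0 w4=0 w3=0 w5=0 w6=0
t2.Δ2 w2=0 clk=1 w0=0 w1=0 w4=0 w3=0 w5=0 w6=0
t3.Δ0 w2=0 clk=1 w0=0 w1=0 w4=0 w3=0 w5=0 w6=0
t3.Δ1 w2=0 clk=0 w0=0 w1=0 w4=0 w3=0 w5=0 w6=0
t4.Δ0 w2=0 clk=0 w0=0 w1=0 w4=0 w3=0 w5=0 w6=0
t4.Δ1 w2=0 clk=1 w0=0 w1=0 w4=0 w3=0 w5=0 w6=0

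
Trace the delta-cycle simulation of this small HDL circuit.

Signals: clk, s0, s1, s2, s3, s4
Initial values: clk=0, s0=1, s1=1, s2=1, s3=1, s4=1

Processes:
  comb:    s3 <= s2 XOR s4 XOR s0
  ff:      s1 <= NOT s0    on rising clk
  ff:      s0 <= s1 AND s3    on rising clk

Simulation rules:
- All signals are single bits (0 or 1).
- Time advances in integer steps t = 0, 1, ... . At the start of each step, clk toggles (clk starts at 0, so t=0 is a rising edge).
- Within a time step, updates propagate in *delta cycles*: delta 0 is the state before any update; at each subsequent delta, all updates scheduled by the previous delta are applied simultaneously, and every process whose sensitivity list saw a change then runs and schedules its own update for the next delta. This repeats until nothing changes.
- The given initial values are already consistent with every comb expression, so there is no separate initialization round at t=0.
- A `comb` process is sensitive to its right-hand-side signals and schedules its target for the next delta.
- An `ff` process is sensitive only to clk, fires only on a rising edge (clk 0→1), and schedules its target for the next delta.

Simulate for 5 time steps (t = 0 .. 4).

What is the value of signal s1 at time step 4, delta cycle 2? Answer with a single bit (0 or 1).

1

[bits: s1,clk,s3,s4,s0,s2]
t=0: Δ0=101111 Δ1=111111 Δ2=011111 | 2Δ
t=1: Δ0=011111 Δ1=001111 | 1Δ
t=2: Δ0=001111 Δ1=011111 Δ2=011101 Δ3=010101 | 3Δ
t=3: Δ0=010101 Δ1=000101 | 1Δ
t=4: Δ0=000101 Δ1=010101 Δ2=110101 | 2Δ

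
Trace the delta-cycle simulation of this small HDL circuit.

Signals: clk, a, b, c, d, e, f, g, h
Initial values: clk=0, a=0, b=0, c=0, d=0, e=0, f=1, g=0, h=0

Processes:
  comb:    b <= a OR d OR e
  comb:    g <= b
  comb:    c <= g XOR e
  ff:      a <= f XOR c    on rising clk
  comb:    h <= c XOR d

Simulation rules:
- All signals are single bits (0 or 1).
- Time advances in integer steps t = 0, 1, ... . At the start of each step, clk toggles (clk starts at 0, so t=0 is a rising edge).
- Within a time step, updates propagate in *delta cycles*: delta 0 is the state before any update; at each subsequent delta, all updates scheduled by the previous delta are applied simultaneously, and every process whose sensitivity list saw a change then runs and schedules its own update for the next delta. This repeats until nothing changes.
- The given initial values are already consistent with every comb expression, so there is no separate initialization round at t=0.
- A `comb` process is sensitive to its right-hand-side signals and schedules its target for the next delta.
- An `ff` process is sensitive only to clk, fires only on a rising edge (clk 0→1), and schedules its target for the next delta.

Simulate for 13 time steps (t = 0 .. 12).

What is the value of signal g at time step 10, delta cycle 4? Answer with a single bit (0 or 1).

t=0 Δ0: h=0 c=0 a=0 clk=0 f=1 b=0 e=0 d=0 g=0
  Δ1: clk:0→1
  Δ2: a:0→1
  Δ3: b:0→1
  Δ4: g:0→1
  Δ5: c:0→1
  Δ6: h:0→1
  (6Δ to stable)
t=1 Δ0: h=1 c=1 a=1 clk=1 f=1 b=1 e=0 d=0 g=1
  Δ1: clk:1→0
  (1Δ to stable)
t=2 Δ0: h=1 c=1 a=1 clk=0 f=1 b=1 e=0 d=0 g=1
  Δ1: clk:0→1
  Δ2: a:1→0
  Δ3: b:1→0
  Δ4: g:1→0
  Δ5: c:1→0
  Δ6: h:1→0
  (6Δ to stable)
t=3 Δ0: h=0 c=0 a=0 clk=1 f=1 b=0 e=0 d=0 g=0
  Δ1: clk:1→0
  (1Δ to stable)
t=4 Δ0: h=0 c=0 a=0 clk=0 f=1 b=0 e=0 d=0 g=0
  Δ1: clk:0→1
  Δ2: a:0→1
  Δ3: b:0→1
  Δ4: g:0→1
  Δ5: c:0→1
  Δ6: h:0→1
  (6Δ to stable)
t=5 Δ0: h=1 c=1 a=1 clk=1 f=1 b=1 e=0 d=0 g=1
  Δ1: clk:1→0
  (1Δ to stable)
t=6 Δ0: h=1 c=1 a=1 clk=0 f=1 b=1 e=0 d=0 g=1
  Δ1: clk:0→1
  Δ2: a:1→0
  Δ3: b:1→0
  Δ4: g:1→0
  Δ5: c:1→0
  Δ6: h:1→0
  (6Δ to stable)
t=7 Δ0: h=0 c=0 a=0 clk=1 f=1 b=0 e=0 d=0 g=0
  Δ1: clk:1→0
  (1Δ to stable)
t=8 Δ0: h=0 c=0 a=0 clk=0 f=1 b=0 e=0 d=0 g=0
  Δ1: clk:0→1
  Δ2: a:0→1
  Δ3: b:0→1
  Δ4: g:0→1
  Δ5: c:0→1
  Δ6: h:0→1
  (6Δ to stable)
t=9 Δ0: h=1 c=1 a=1 clk=1 f=1 b=1 e=0 d=0 g=1
  Δ1: clk:1→0
  (1Δ to stable)
t=10 Δ0: h=1 c=1 a=1 clk=0 f=1 b=1 e=0 d=0 g=1
  Δ1: clk:0→1
  Δ2: a:1→0
  Δ3: b:1→0
  Δ4: g:1→0
  Δ5: c:1→0
  Δ6: h:1→0
  (6Δ to stable)
t=11 Δ0: h=0 c=0 a=0 clk=1 f=1 b=0 e=0 d=0 g=0
  Δ1: clk:1→0
  (1Δ to stable)
t=12 Δ0: h=0 c=0 a=0 clk=0 f=1 b=0 e=0 d=0 g=0
  Δ1: clk:0→1
  Δ2: a:0→1
  Δ3: b:0→1
  Δ4: g:0→1
  Δ5: c:0→1
  Δ6: h:0→1
  (6Δ to stable)

0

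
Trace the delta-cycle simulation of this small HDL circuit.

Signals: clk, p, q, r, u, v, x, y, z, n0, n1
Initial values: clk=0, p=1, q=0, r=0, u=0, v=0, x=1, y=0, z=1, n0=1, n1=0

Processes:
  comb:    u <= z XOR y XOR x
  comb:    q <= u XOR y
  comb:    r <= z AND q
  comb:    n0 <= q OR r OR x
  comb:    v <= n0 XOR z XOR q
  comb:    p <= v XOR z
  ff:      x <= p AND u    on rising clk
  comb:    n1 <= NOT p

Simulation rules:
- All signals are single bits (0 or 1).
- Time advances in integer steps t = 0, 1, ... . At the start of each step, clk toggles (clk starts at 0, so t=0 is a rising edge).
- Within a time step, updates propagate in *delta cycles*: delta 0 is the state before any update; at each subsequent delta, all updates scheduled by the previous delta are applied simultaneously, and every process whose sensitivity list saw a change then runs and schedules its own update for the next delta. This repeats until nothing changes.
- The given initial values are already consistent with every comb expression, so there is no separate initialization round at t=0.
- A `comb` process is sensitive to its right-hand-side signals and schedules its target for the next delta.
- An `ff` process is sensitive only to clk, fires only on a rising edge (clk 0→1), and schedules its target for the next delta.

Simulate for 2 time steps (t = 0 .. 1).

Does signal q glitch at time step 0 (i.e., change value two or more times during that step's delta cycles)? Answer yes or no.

t0.Δ0 p=1 u=0 z=1 n0=1 q=0 clk=0 x=1 y=0 r=0 n1=0 v=0
t0.Δ1 p=1 u=0 z=1 n0=1 q=0 clk=1 x=1 y=0 r=0 n1=0 v=0
t0.Δ2 p=1 u=0 z=1 n0=1 q=0 clk=1 x=0 y=0 r=0 n1=0 v=0
t0.Δ3 p=1 u=1 z=1 n0=0 q=0 clk=1 x=0 y=0 r=0 n1=0 v=0
t0.Δ4 p=1 u=1 z=1 n0=0 q=1 clk=1 x=0 y=0 r=0 n1=0 v=1
t0.Δ5 p=0 u=1 z=1 n0=1 q=1 clk=1 x=0 y=0 r=1 n1=0 v=0
t0.Δ6 p=1 u=1 z=1 n0=1 q=1 clk=1 x=0 y=0 r=1 n1=1 v=1
t0.Δ7 p=0 u=1 z=1 n0=1 q=1 clk=1 x=0 y=0 r=1 n1=0 v=1
t0.Δ8 p=0 u=1 z=1 n0=1 q=1 clk=1 x=0 y=0 r=1 n1=1 v=1
t1.Δ0 p=0 u=1 z=1 n0=1 q=1 clk=1 x=0 y=0 r=1 n1=1 v=1
t1.Δ1 p=0 u=1 z=1 n0=1 q=1 clk=0 x=0 y=0 r=1 n1=1 v=1

no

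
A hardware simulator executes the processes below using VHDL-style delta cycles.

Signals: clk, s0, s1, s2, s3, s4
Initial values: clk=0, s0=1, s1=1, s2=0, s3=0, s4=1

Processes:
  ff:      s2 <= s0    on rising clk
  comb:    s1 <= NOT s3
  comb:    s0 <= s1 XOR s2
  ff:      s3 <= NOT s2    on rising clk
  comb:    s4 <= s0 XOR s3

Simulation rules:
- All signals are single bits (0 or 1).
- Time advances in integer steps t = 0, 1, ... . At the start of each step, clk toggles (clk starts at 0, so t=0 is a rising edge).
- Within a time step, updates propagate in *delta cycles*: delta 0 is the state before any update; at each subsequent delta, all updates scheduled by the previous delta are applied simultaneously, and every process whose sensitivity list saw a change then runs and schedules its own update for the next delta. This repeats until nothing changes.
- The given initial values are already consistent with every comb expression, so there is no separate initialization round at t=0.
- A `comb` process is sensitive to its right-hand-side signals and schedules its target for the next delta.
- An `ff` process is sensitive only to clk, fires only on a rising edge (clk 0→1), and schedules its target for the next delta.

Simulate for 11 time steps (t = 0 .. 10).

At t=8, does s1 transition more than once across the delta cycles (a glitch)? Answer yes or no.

t=0 Δ0: s3=0 s2=0 clk=0 s4=1 s0=1 s1=1
  Δ1: clk:0→1
  Δ2: s3:0→1, s2:0→1
  Δ3: s4:1→0, s0:1→0, s1:1→0
  Δ4: s4:0→1, s0:0→1
  Δ5: s4:1→0
  (5Δ to stable)
t=1 Δ0: s3=1 s2=1 clk=1 s4=0 s0=1 s1=0
  Δ1: clk:1→0
  (1Δ to stable)
t=2 Δ0: s3=1 s2=1 clk=0 s4=0 s0=1 s1=0
  Δ1: clk:0→1
  Δ2: s3:1→0
  Δ3: s4:0→1, s1:0→1
  Δ4: s0:1→0
  Δ5: s4:1→0
  (5Δ to stable)
t=3 Δ0: s3=0 s2=1 clk=1 s4=0 s0=0 s1=1
  Δ1: clk:1→0
  (1Δ to stable)
t=4 Δ0: s3=0 s2=1 clk=0 s4=0 s0=0 s1=1
  Δ1: clk:0→1
  Δ2: s2:1→0
  Δ3: s0:0→1
  Δ4: s4:0→1
  (4Δ to stable)
t=5 Δ0: s3=0 s2=0 clk=1 s4=1 s0=1 s1=1
  Δ1: clk:1→0
  (1Δ to stable)
t=6 Δ0: s3=0 s2=0 clk=0 s4=1 s0=1 s1=1
  Δ1: clk:0→1
  Δ2: s3:0→1, s2:0→1
  Δ3: s4:1→0, s0:1→0, s1:1→0
  Δ4: s4:0→1, s0:0→1
  Δ5: s4:1→0
  (5Δ to stable)
t=7 Δ0: s3=1 s2=1 clk=1 s4=0 s0=1 s1=0
  Δ1: clk:1→0
  (1Δ to stable)
t=8 Δ0: s3=1 s2=1 clk=0 s4=0 s0=1 s1=0
  Δ1: clk:0→1
  Δ2: s3:1→0
  Δ3: s4:0→1, s1:0→1
  Δ4: s0:1→0
  Δ5: s4:1→0
  (5Δ to stable)
t=9 Δ0: s3=0 s2=1 clk=1 s4=0 s0=0 s1=1
  Δ1: clk:1→0
  (1Δ to stable)
t=10 Δ0: s3=0 s2=1 clk=0 s4=0 s0=0 s1=1
  Δ1: clk:0→1
  Δ2: s2:1→0
  Δ3: s0:0→1
  Δ4: s4:0→1
  (4Δ to stable)

no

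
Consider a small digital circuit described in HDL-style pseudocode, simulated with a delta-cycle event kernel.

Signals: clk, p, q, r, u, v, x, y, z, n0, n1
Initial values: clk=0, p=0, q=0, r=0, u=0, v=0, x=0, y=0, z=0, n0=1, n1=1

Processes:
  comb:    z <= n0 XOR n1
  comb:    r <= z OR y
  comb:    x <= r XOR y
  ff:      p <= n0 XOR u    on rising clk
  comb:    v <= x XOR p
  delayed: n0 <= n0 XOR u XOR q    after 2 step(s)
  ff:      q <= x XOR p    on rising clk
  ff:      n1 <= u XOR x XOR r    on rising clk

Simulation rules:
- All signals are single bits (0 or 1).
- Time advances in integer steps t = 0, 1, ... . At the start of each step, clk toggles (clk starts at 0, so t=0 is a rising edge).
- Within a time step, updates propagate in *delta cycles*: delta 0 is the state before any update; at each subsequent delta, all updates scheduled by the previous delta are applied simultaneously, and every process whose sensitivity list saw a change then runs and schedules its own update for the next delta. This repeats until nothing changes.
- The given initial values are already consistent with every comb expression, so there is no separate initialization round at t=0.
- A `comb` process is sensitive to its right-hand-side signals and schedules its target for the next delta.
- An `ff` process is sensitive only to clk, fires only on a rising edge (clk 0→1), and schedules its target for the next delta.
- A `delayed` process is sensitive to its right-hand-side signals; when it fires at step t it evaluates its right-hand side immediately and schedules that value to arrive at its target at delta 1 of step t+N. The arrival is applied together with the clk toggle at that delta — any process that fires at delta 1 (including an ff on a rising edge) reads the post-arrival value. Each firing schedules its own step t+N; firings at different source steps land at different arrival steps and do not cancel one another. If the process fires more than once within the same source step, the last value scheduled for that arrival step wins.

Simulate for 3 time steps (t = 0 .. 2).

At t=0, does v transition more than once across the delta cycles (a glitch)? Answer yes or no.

yes

t=0 Δ0: y=0 u=0 z=0 clk=0 q=0 r=0 x=0 n1=1 n0=1 p=0 v=0
  Δ1: clk:0→1
  Δ2: n1:1→0, p:0→1
  Δ3: z:0→1, v:0→1
  Δ4: r:0→1
  Δ5: x:0→1
  Δ6: v:1→0
  (6Δ to stable)
t=1 Δ0: y=0 u=0 z=1 clk=1 q=0 r=1 x=1 n1=0 n0=1 p=1 v=0
  Δ1: clk:1→0
  (1Δ to stable)
t=2 Δ0: y=0 u=0 z=1 clk=0 q=0 r=1 x=1 n1=0 n0=1 p=1 v=0
  Δ1: clk:0→1
  (1Δ to stable)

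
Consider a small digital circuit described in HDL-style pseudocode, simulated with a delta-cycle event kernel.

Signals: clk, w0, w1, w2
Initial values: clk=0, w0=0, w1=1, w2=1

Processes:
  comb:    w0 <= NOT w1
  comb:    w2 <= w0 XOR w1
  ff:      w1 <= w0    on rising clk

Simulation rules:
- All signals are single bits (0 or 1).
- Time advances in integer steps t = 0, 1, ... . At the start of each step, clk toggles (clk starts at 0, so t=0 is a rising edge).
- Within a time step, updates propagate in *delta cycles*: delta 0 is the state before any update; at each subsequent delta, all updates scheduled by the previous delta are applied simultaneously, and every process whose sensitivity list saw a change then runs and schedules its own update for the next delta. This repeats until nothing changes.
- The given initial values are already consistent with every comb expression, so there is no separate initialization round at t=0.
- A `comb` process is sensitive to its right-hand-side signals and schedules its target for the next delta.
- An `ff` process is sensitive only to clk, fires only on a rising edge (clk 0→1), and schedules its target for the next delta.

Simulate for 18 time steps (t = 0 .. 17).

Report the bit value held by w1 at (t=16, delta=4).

0

[bits: w1,w0,w2,clk]
t=0: Δ0=1010 Δ1=1011 Δ2=0011 Δ3=0101 Δ4=0111 | 4Δ
t=1: Δ0=0111 Δ1=0110 | 1Δ
t=2: Δ0=0110 Δ1=0111 Δ2=1111 Δ3=1001 Δ4=1011 | 4Δ
t=3: Δ0=1011 Δ1=1010 | 1Δ
t=4: Δ0=1010 Δ1=1011 Δ2=0011 Δ3=0101 Δ4=0111 | 4Δ
t=5: Δ0=0111 Δ1=0110 | 1Δ
t=6: Δ0=0110 Δ1=0111 Δ2=1111 Δ3=1001 Δ4=1011 | 4Δ
t=7: Δ0=1011 Δ1=1010 | 1Δ
t=8: Δ0=1010 Δ1=1011 Δ2=0011 Δ3=0101 Δ4=0111 | 4Δ
t=9: Δ0=0111 Δ1=0110 | 1Δ
t=10: Δ0=0110 Δ1=0111 Δ2=1111 Δ3=1001 Δ4=1011 | 4Δ
t=11: Δ0=1011 Δ1=1010 | 1Δ
t=12: Δ0=1010 Δ1=1011 Δ2=0011 Δ3=0101 Δ4=0111 | 4Δ
t=13: Δ0=0111 Δ1=0110 | 1Δ
t=14: Δ0=0110 Δ1=0111 Δ2=1111 Δ3=1001 Δ4=1011 | 4Δ
t=15: Δ0=1011 Δ1=1010 | 1Δ
t=16: Δ0=1010 Δ1=1011 Δ2=0011 Δ3=0101 Δ4=0111 | 4Δ
t=17: Δ0=0111 Δ1=0110 | 1Δ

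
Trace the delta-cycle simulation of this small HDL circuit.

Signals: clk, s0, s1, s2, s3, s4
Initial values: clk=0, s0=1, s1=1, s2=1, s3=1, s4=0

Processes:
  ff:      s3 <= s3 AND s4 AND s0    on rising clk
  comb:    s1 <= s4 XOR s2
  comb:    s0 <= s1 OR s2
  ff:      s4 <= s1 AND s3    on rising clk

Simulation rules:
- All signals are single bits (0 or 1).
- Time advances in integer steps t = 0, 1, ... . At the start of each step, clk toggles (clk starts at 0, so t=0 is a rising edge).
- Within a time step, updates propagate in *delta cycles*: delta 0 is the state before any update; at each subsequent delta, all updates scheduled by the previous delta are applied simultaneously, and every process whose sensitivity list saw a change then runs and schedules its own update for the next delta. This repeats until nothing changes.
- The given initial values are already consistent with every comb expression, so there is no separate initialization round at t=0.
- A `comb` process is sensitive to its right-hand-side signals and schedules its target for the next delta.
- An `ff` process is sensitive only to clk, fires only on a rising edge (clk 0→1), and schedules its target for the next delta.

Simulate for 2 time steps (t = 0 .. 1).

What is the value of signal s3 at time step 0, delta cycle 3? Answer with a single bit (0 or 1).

t0.Δ0 s0=1 clk=0 s4=0 s3=1 s2=1 s1=1
t0.Δ1 s0=1 clk=1 s4=0 s3=1 s2=1 s1=1
t0.Δ2 s0=1 clk=1 s4=1 s3=0 s2=1 s1=1
t0.Δ3 s0=1 clk=1 s4=1 s3=0 s2=1 s1=0
t1.Δ0 s0=1 clk=1 s4=1 s3=0 s2=1 s1=0
t1.Δ1 s0=1 clk=0 s4=1 s3=0 s2=1 s1=0

0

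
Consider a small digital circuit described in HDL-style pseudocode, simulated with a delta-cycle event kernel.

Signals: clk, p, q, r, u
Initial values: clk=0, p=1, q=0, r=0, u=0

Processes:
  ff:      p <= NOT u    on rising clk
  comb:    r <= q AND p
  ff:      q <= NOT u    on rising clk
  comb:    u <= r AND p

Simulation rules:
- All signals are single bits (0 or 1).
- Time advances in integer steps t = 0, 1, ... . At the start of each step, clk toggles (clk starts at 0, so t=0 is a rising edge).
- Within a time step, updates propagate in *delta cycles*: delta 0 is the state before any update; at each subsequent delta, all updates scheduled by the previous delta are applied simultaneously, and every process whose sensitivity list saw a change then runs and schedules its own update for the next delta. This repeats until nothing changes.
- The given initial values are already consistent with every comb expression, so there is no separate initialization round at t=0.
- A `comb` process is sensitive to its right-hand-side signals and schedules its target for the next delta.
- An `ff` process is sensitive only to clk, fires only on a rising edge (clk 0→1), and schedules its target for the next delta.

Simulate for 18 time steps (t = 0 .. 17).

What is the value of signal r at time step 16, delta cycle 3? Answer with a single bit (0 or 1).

1

[bits: p,r,u,q,clk]
t=0: Δ0=10000 Δ1=10001 Δ2=10011 Δ3=11011 Δ4=11111 | 4Δ
t=1: Δ0=11111 Δ1=11110 | 1Δ
t=2: Δ0=11110 Δ1=11111 Δ2=01101 Δ3=00001 | 3Δ
t=3: Δ0=00001 Δ1=00000 | 1Δ
t=4: Δ0=00000 Δ1=00001 Δ2=10011 Δ3=11011 Δ4=11111 | 4Δ
t=5: Δ0=11111 Δ1=11110 | 1Δ
t=6: Δ0=11110 Δ1=11111 Δ2=01101 Δ3=00001 | 3Δ
t=7: Δ0=00001 Δ1=00000 | 1Δ
t=8: Δ0=00000 Δ1=00001 Δ2=10011 Δ3=11011 Δ4=11111 | 4Δ
t=9: Δ0=11111 Δ1=11110 | 1Δ
t=10: Δ0=11110 Δ1=11111 Δ2=01101 Δ3=00001 | 3Δ
t=11: Δ0=00001 Δ1=00000 | 1Δ
t=12: Δ0=00000 Δ1=00001 Δ2=10011 Δ3=11011 Δ4=11111 | 4Δ
t=13: Δ0=11111 Δ1=11110 | 1Δ
t=14: Δ0=11110 Δ1=11111 Δ2=01101 Δ3=00001 | 3Δ
t=15: Δ0=00001 Δ1=00000 | 1Δ
t=16: Δ0=00000 Δ1=00001 Δ2=10011 Δ3=11011 Δ4=11111 | 4Δ
t=17: Δ0=11111 Δ1=11110 | 1Δ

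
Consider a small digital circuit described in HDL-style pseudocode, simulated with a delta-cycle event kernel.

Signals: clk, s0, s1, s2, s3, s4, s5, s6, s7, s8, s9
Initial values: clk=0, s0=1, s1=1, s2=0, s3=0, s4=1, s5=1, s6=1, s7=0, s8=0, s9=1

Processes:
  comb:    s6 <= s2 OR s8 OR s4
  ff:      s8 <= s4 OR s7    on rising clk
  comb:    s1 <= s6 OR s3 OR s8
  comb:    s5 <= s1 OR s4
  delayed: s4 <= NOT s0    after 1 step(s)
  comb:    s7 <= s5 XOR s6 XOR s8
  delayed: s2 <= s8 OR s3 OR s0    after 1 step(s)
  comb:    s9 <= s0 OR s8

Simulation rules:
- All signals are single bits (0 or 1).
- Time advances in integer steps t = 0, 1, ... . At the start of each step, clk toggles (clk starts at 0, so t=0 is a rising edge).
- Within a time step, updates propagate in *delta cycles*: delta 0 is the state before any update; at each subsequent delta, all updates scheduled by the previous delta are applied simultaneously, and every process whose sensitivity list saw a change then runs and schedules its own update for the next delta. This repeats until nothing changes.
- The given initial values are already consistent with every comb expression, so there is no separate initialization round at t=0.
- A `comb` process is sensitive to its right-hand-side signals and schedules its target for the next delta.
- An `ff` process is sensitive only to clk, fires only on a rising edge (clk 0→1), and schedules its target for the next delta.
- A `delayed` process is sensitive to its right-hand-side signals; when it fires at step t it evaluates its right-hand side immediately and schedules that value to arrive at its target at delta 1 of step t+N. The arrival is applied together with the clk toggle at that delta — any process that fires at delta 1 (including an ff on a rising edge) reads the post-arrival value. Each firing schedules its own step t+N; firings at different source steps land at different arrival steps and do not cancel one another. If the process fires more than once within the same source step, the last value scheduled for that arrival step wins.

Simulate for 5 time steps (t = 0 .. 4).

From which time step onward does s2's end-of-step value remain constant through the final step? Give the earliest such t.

1

[bits: s4,s3,s6,s8,s0,s9,s7,s5,clk,s2,s1]
t=0: Δ0=10101101001 Δ1=10101101101 Δ2=10111101101 Δ3=10111111101 | 3Δ
t=1: Δ0=10111111101 Δ1=10111111011 | 1Δ
t=2: Δ0=10111111011 Δ1=10111111111 | 1Δ
t=3: Δ0=10111111111 Δ1=10111111011 | 1Δ
t=4: Δ0=10111111011 Δ1=10111111111 | 1Δ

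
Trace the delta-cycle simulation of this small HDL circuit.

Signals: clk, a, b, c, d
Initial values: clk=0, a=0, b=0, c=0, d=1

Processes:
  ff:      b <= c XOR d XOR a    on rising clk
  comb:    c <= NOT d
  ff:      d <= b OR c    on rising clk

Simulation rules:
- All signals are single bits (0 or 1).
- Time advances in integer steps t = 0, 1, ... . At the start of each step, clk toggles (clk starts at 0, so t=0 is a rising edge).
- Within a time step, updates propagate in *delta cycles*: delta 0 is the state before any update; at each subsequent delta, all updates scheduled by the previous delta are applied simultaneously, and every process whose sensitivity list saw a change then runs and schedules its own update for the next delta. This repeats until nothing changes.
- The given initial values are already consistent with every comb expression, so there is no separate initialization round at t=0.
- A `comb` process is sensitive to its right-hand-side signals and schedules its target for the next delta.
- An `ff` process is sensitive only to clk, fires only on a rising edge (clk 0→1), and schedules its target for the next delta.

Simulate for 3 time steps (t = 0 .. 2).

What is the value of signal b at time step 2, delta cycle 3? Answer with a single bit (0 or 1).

1

t=0 Δ0: d=1 clk=0 a=0 b=0 c=0
  Δ1: clk:0→1
  Δ2: d:1→0, b:0→1
  Δ3: c:0→1
  (3Δ to stable)
t=1 Δ0: d=0 clk=1 a=0 b=1 c=1
  Δ1: clk:1→0
  (1Δ to stable)
t=2 Δ0: d=0 clk=0 a=0 b=1 c=1
  Δ1: clk:0→1
  Δ2: d:0→1
  Δ3: c:1→0
  (3Δ to stable)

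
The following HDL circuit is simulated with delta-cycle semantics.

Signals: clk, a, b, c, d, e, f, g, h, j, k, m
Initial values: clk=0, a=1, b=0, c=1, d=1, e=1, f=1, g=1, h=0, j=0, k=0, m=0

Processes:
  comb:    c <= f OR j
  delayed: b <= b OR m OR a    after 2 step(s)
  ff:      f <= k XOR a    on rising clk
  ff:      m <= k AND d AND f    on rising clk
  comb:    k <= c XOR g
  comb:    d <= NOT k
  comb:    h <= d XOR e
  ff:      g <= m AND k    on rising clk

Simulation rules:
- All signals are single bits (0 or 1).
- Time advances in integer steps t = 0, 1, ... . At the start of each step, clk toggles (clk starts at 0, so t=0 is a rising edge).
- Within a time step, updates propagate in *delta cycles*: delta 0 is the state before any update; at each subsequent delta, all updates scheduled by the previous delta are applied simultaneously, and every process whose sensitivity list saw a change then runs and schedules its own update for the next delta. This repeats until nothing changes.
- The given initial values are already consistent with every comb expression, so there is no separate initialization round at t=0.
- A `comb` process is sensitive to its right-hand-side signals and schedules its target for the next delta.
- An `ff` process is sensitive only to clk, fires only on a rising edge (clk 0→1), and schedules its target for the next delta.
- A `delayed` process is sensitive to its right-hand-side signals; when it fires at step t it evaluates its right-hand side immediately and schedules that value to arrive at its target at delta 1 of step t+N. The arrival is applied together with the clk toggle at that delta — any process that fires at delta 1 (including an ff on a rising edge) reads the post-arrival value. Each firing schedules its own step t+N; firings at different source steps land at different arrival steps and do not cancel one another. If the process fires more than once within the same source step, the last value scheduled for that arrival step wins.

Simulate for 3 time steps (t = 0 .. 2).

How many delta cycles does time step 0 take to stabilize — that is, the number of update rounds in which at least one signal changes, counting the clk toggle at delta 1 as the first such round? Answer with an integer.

5

[bits: d,k,h,clk,g,a,e,f,b,m,c,j]
t=0: Δ0=100011110010 Δ1=100111110010 Δ2=100101110010 Δ3=110101110010 Δ4=010101110010 Δ5=011101110010 | 5Δ
t=1: Δ0=011101110010 Δ1=011001110010 | 1Δ
t=2: Δ0=011001110010 Δ1=011101110010 Δ2=011101100010 Δ3=011101100000 Δ4=001101100000 Δ5=101101100000 Δ6=100101100000 | 6Δ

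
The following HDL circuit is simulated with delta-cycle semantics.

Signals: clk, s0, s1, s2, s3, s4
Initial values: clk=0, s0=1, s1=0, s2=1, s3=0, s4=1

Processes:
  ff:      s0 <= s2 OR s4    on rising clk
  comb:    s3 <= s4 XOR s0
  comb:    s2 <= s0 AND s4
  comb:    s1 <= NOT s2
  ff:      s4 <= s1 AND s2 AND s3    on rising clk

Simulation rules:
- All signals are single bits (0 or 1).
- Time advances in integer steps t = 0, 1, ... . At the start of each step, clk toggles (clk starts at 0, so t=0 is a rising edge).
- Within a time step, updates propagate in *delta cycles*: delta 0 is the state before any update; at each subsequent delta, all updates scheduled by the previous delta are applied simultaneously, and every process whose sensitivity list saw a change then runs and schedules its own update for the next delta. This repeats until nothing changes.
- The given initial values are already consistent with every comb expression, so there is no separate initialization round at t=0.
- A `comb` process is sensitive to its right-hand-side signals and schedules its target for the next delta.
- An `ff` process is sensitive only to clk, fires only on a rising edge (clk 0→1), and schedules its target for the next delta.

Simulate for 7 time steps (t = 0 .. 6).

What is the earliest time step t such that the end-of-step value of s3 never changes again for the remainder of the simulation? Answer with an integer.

2

[bits: s0,s2,clk,s4,s3,s1]
t=0: Δ0=110100 Δ1=111100 Δ2=111000 Δ3=101010 Δ4=101011 | 4Δ
t=1: Δ0=101011 Δ1=100011 | 1Δ
t=2: Δ0=100011 Δ1=101011 Δ2=001011 Δ3=001001 | 3Δ
t=3: Δ0=001001 Δ1=000001 | 1Δ
t=4: Δ0=000001 Δ1=001001 | 1Δ
t=5: Δ0=001001 Δ1=000001 | 1Δ
t=6: Δ0=000001 Δ1=001001 | 1Δ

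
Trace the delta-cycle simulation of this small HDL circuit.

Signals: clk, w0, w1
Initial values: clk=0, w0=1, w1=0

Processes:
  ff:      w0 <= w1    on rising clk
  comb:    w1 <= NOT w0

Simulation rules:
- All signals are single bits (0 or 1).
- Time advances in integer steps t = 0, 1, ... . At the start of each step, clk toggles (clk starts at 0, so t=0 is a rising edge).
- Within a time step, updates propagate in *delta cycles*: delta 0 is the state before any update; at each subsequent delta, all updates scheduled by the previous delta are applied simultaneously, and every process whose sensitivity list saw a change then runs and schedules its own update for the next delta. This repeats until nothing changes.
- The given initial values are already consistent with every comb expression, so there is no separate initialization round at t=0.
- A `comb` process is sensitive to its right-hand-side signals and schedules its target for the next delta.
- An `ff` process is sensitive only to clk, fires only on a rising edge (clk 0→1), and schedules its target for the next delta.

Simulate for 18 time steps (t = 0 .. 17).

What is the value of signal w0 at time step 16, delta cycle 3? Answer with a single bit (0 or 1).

0

[bits: w1,w0,clk]
t=0: Δ0=010 Δ1=011 Δ2=001 Δ3=101 | 3Δ
t=1: Δ0=101 Δ1=100 | 1Δ
t=2: Δ0=100 Δ1=101 Δ2=111 Δ3=011 | 3Δ
t=3: Δ0=011 Δ1=010 | 1Δ
t=4: Δ0=010 Δ1=011 Δ2=001 Δ3=101 | 3Δ
t=5: Δ0=101 Δ1=100 | 1Δ
t=6: Δ0=100 Δ1=101 Δ2=111 Δ3=011 | 3Δ
t=7: Δ0=011 Δ1=010 | 1Δ
t=8: Δ0=010 Δ1=011 Δ2=001 Δ3=101 | 3Δ
t=9: Δ0=101 Δ1=100 | 1Δ
t=10: Δ0=100 Δ1=101 Δ2=111 Δ3=011 | 3Δ
t=11: Δ0=011 Δ1=010 | 1Δ
t=12: Δ0=010 Δ1=011 Δ2=001 Δ3=101 | 3Δ
t=13: Δ0=101 Δ1=100 | 1Δ
t=14: Δ0=100 Δ1=101 Δ2=111 Δ3=011 | 3Δ
t=15: Δ0=011 Δ1=010 | 1Δ
t=16: Δ0=010 Δ1=011 Δ2=001 Δ3=101 | 3Δ
t=17: Δ0=101 Δ1=100 | 1Δ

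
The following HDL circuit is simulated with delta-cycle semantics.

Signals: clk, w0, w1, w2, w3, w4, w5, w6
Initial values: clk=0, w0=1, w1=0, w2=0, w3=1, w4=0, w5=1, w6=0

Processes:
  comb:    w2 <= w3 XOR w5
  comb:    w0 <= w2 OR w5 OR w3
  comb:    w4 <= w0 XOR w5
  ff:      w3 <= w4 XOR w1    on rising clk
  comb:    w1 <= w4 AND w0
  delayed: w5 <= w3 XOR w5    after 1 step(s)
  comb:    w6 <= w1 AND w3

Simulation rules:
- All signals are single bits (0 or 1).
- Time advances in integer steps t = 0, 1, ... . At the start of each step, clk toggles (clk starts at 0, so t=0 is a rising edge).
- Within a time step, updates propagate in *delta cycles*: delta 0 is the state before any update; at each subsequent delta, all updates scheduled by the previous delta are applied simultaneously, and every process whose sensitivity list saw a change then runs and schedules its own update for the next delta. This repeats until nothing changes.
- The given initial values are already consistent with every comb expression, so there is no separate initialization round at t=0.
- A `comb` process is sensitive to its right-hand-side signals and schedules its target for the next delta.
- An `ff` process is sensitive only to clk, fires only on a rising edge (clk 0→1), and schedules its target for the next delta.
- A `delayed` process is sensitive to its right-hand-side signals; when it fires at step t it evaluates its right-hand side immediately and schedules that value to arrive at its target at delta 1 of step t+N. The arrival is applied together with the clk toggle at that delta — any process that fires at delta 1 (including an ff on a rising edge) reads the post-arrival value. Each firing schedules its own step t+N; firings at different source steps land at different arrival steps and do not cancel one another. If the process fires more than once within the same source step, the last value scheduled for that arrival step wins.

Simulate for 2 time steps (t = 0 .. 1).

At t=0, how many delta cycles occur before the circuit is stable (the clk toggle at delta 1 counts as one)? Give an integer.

3

t=0 Δ0: w4=0 w6=0 clk=0 w0=1 w3=1 w1=0 w5=1 w2=0
  Δ1: clk:0→1
  Δ2: w3:1→0
  Δ3: w2:0→1
  (3Δ to stable)
t=1 Δ0: w4=0 w6=0 clk=1 w0=1 w3=0 w1=0 w5=1 w2=1
  Δ1: clk:1→0
  (1Δ to stable)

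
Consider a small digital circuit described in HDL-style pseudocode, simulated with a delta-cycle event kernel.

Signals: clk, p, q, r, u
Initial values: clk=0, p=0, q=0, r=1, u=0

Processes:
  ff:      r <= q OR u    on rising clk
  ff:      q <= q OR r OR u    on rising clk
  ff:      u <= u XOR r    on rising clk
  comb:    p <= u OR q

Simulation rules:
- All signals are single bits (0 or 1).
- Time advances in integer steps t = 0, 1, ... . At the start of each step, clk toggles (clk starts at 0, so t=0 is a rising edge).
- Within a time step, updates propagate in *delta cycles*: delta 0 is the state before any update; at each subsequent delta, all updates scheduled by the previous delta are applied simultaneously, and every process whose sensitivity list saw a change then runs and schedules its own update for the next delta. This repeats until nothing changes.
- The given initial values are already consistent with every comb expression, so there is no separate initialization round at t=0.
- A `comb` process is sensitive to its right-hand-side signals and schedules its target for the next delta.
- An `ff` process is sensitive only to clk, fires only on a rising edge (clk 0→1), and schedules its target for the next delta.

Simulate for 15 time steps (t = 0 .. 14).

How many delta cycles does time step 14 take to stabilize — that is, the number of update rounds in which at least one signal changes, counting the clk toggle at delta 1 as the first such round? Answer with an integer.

2

[bits: r,u,p,clk,q]
t=0: Δ0=10000 Δ1=10010 Δ2=01011 Δ3=01111 | 3Δ
t=1: Δ0=01111 Δ1=01101 | 1Δ
t=2: Δ0=01101 Δ1=01111 Δ2=11111 | 2Δ
t=3: Δ0=11111 Δ1=11101 | 1Δ
t=4: Δ0=11101 Δ1=11111 Δ2=10111 | 2Δ
t=5: Δ0=10111 Δ1=10101 | 1Δ
t=6: Δ0=10101 Δ1=10111 Δ2=11111 | 2Δ
t=7: Δ0=11111 Δ1=11101 | 1Δ
t=8: Δ0=11101 Δ1=11111 Δ2=10111 | 2Δ
t=9: Δ0=10111 Δ1=10101 | 1Δ
t=10: Δ0=10101 Δ1=10111 Δ2=11111 | 2Δ
t=11: Δ0=11111 Δ1=11101 | 1Δ
t=12: Δ0=11101 Δ1=11111 Δ2=10111 | 2Δ
t=13: Δ0=10111 Δ1=10101 | 1Δ
t=14: Δ0=10101 Δ1=10111 Δ2=11111 | 2Δ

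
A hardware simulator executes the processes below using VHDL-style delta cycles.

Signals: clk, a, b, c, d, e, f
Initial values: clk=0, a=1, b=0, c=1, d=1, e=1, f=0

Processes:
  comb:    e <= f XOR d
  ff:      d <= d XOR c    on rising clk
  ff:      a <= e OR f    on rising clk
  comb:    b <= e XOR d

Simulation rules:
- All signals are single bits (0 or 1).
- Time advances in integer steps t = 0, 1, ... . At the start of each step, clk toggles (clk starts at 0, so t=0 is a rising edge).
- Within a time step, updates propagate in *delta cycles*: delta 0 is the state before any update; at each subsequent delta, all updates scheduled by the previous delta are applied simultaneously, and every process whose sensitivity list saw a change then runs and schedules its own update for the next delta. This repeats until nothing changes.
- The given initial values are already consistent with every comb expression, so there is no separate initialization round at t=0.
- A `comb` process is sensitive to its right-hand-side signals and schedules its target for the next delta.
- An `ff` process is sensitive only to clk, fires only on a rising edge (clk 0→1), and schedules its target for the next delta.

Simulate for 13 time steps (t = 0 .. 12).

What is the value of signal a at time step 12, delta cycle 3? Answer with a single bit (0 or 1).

1

[bits: c,a,clk,d,b,f,e]
t=0: Δ0=1101001 Δ1=1111001 Δ2=1110001 Δ3=1110100 Δ4=1110000 | 4Δ
t=1: Δ0=1110000 Δ1=1100000 | 1Δ
t=2: Δ0=1100000 Δ1=1110000 Δ2=1011000 Δ3=1011101 Δ4=1011001 | 4Δ
t=3: Δ0=1011001 Δ1=1001001 | 1Δ
t=4: Δ0=1001001 Δ1=1011001 Δ2=1110001 Δ3=1110100 Δ4=1110000 | 4Δ
t=5: Δ0=1110000 Δ1=1100000 | 1Δ
t=6: Δ0=1100000 Δ1=1110000 Δ2=1011000 Δ3=1011101 Δ4=1011001 | 4Δ
t=7: Δ0=1011001 Δ1=1001001 | 1Δ
t=8: Δ0=1001001 Δ1=1011001 Δ2=1110001 Δ3=1110100 Δ4=1110000 | 4Δ
t=9: Δ0=1110000 Δ1=1100000 | 1Δ
t=10: Δ0=1100000 Δ1=1110000 Δ2=1011000 Δ3=1011101 Δ4=1011001 | 4Δ
t=11: Δ0=1011001 Δ1=1001001 | 1Δ
t=12: Δ0=1001001 Δ1=1011001 Δ2=1110001 Δ3=1110100 Δ4=1110000 | 4Δ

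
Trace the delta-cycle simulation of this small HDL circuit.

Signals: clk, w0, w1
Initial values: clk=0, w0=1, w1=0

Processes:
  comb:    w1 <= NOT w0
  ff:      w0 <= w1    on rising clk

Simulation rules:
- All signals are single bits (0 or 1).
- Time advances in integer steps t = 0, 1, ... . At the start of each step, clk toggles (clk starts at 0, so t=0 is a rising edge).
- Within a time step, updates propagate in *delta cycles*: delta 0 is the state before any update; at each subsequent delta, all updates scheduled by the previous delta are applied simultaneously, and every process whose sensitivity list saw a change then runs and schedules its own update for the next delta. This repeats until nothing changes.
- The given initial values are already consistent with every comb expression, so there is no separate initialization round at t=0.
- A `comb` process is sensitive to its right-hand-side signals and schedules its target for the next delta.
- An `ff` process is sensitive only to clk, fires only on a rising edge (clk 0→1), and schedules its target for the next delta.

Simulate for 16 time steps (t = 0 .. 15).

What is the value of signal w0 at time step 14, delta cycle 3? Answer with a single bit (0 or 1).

1

t=0 Δ0: w1=0 w0=1 clk=0
  Δ1: clk:0→1
  Δ2: w0:1→0
  Δ3: w1:0→1
  (3Δ to stable)
t=1 Δ0: w1=1 w0=0 clk=1
  Δ1: clk:1→0
  (1Δ to stable)
t=2 Δ0: w1=1 w0=0 clk=0
  Δ1: clk:0→1
  Δ2: w0:0→1
  Δ3: w1:1→0
  (3Δ to stable)
t=3 Δ0: w1=0 w0=1 clk=1
  Δ1: clk:1→0
  (1Δ to stable)
t=4 Δ0: w1=0 w0=1 clk=0
  Δ1: clk:0→1
  Δ2: w0:1→0
  Δ3: w1:0→1
  (3Δ to stable)
t=5 Δ0: w1=1 w0=0 clk=1
  Δ1: clk:1→0
  (1Δ to stable)
t=6 Δ0: w1=1 w0=0 clk=0
  Δ1: clk:0→1
  Δ2: w0:0→1
  Δ3: w1:1→0
  (3Δ to stable)
t=7 Δ0: w1=0 w0=1 clk=1
  Δ1: clk:1→0
  (1Δ to stable)
t=8 Δ0: w1=0 w0=1 clk=0
  Δ1: clk:0→1
  Δ2: w0:1→0
  Δ3: w1:0→1
  (3Δ to stable)
t=9 Δ0: w1=1 w0=0 clk=1
  Δ1: clk:1→0
  (1Δ to stable)
t=10 Δ0: w1=1 w0=0 clk=0
  Δ1: clk:0→1
  Δ2: w0:0→1
  Δ3: w1:1→0
  (3Δ to stable)
t=11 Δ0: w1=0 w0=1 clk=1
  Δ1: clk:1→0
  (1Δ to stable)
t=12 Δ0: w1=0 w0=1 clk=0
  Δ1: clk:0→1
  Δ2: w0:1→0
  Δ3: w1:0→1
  (3Δ to stable)
t=13 Δ0: w1=1 w0=0 clk=1
  Δ1: clk:1→0
  (1Δ to stable)
t=14 Δ0: w1=1 w0=0 clk=0
  Δ1: clk:0→1
  Δ2: w0:0→1
  Δ3: w1:1→0
  (3Δ to stable)
t=15 Δ0: w1=0 w0=1 clk=1
  Δ1: clk:1→0
  (1Δ to stable)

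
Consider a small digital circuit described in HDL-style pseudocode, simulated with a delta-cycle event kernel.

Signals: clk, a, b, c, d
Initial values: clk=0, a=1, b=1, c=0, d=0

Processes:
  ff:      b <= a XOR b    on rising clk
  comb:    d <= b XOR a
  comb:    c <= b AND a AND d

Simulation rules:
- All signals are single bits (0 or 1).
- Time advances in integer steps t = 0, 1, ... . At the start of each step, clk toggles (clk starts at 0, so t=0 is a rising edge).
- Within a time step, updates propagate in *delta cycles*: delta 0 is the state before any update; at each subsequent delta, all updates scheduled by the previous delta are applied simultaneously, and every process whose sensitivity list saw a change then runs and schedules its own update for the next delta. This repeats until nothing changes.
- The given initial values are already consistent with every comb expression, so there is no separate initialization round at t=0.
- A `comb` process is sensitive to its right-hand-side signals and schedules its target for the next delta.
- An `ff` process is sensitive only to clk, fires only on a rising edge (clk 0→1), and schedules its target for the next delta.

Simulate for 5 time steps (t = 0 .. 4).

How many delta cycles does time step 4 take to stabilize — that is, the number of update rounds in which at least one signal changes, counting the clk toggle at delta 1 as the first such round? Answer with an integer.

[bits: a,d,clk,b,c]
t=0: Δ0=10010 Δ1=10110 Δ2=10100 Δ3=11100 | 3Δ
t=1: Δ0=11100 Δ1=11000 | 1Δ
t=2: Δ0=11000 Δ1=11100 Δ2=11110 Δ3=10111 Δ4=10110 | 4Δ
t=3: Δ0=10110 Δ1=10010 | 1Δ
t=4: Δ0=10010 Δ1=10110 Δ2=10100 Δ3=11100 | 3Δ

3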